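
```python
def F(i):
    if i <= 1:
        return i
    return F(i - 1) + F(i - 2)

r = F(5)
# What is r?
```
Call trace (a repeated sub-call is expanded the first time; later identical calls just restate its return value):
F(i=5)
  F(i=4)
    F(i=3)
      F(i=2)
        F(i=1)
        -> return 1
        F(i=0)
        -> return 0
      -> return 1
      F(i=1)
      -> return 1
    -> return 2
    F(i=2) -> return 1  (same call as traced above)
  -> return 3
  F(i=3) -> return 2  (same call as traced above)
-> return 5

Final answer: 5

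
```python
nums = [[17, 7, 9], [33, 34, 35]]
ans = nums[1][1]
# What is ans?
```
Trace:
  nums=[[17, 7, 9], [33, 34, 35]]
  nums=[[17, 7, 9], [33, 34, 35]], ans=34

Final answer: 34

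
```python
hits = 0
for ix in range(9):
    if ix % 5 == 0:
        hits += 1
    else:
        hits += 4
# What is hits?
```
Trace:
  hits=0
  hits=1, ix=0
  hits=5, ix=1
  hits=9, ix=2
  hits=13, ix=3
  hits=17, ix=4
  hits=18, ix=5
  hits=22, ix=6
  hits=26, ix=7
  hits=30, ix=8

Final answer: 30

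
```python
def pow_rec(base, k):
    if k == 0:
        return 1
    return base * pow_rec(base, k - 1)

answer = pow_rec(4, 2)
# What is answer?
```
Call trace:
pow_rec(base=4, k=2)
  pow_rec(base=4, k=1)
    pow_rec(base=4, k=0)
    -> return 1
  -> return 4
-> return 16

Final answer: 16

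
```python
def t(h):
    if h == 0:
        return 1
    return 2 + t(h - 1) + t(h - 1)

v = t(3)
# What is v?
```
Call trace (a repeated sub-call is expanded the first time; later identical calls just restate its return value):
t(h=3)
  t(h=2)
    t(h=1)
      t(h=0)
      -> return 1
      t(h=0)
      -> return 1
    -> return 4
    t(h=1) -> return 4  (same call as traced above)
  -> return 10
  t(h=2) -> return 10  (same call as traced above)
-> return 22

Final answer: 22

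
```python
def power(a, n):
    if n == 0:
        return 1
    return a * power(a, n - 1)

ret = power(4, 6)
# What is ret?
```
Call trace:
power(a=4, n=6)
  power(a=4, n=5)
    power(a=4, n=4)
      power(a=4, n=3)
        power(a=4, n=2)
          power(a=4, n=1)
            power(a=4, n=0)
            -> return 1
          -> return 4
        -> return 16
      -> return 64
    -> return 256
  -> return 1024
-> return 4096

Final answer: 4096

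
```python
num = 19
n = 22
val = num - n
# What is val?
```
Trace:
  num=19
  num=19, n=22
  num=19, n=22, val=-3

Final answer: -3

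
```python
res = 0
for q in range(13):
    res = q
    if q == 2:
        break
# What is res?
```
Trace:
  res=0
  res=0, q=0
  res=1, q=1
  res=2, q=2

Final answer: 2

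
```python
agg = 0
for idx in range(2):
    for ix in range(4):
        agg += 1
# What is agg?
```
Trace:
  agg=0
  agg=1, idx=0, ix=0
  agg=2, idx=0, ix=1
  agg=3, idx=0, ix=2
  agg=4, idx=0, ix=3
  agg=5, idx=1, ix=0
  agg=6, idx=1, ix=1
  agg=7, idx=1, ix=2
  agg=8, idx=1, ix=3

Final answer: 8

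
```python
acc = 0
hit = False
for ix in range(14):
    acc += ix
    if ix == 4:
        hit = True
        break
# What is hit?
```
Trace:
  acc=0
  acc=0, hit=False
  acc=0, hit=False, ix=0
  acc=1, hit=False, ix=1
  acc=3, hit=False, ix=2
  acc=6, hit=False, ix=3
  acc=10, hit=True, ix=4

Final answer: True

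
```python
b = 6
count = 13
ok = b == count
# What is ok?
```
Trace:
  b=6
  b=6, count=13
  b=6, count=13, ok=False

Final answer: False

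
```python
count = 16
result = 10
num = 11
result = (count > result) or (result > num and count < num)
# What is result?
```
Trace:
  count=16
  count=16, result=10
  count=16, result=10, num=11
  count=16, result=True, num=11

Final answer: True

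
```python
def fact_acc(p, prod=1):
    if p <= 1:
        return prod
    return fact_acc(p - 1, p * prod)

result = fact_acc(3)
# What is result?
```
Call trace:
fact_acc(p=3, prod=1)
  fact_acc(p=2, prod=3)
    fact_acc(p=1, prod=6)
    -> return 6
  -> return 6
-> return 6

Final answer: 6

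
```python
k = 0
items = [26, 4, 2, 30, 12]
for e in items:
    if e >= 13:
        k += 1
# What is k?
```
Trace:
  k=0
  k=1, e=26
  k=1, e=4
  k=1, e=2
  k=2, e=30
  k=2, e=12

Final answer: 2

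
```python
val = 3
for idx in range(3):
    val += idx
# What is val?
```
Trace:
  val=3
  val=3, idx=0
  val=4, idx=1
  val=6, idx=2

Final answer: 6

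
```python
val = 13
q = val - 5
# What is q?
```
Trace:
  val=13
  val=13, q=8

Final answer: 8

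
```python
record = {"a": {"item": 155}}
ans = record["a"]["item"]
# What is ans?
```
Trace:
  record={'a': {'item': 155}}
  record={'a': {'item': 155}}, ans=155

Final answer: 155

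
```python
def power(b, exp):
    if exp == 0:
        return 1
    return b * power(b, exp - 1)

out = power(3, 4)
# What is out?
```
Call trace:
power(b=3, exp=4)
  power(b=3, exp=3)
    power(b=3, exp=2)
      power(b=3, exp=1)
        power(b=3, exp=0)
        -> return 1
      -> return 3
    -> return 9
  -> return 27
-> return 81

Final answer: 81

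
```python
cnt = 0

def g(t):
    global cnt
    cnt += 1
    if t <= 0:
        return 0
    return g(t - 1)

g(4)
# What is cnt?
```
Call trace:
g(t=4)
  g(t=3)
    g(t=2)
      g(t=1)
        g(t=0)
        -> return 0
      -> return 0
    -> return 0
  -> return 0
-> return 0

cnt is incremented once per call. g is entered once for each t = 4, 3, 2, 1, 0 (the t <= 0 call returns without recursing), i.e. 4 + 1 calls.
cnt = 5

Final answer: 5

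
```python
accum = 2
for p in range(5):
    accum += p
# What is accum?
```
Trace:
  accum=2
  accum=2, p=0
  accum=3, p=1
  accum=5, p=2
  accum=8, p=3
  accum=12, p=4

Final answer: 12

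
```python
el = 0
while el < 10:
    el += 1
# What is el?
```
Trace:
  el=0
  el=1
  el=2
  el=3
  el=4
  el=5
  el=6
  el=7
  el=8
  el=9
  el=10

Final answer: 10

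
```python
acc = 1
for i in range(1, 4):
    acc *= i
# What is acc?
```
Trace:
  acc=1
  acc=1, i=1
  acc=2, i=2
  acc=6, i=3

Final answer: 6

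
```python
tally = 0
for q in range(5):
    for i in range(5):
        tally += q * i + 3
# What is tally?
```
Trace:
  tally=0
  tally=3, q=0, i=0
  tally=6, q=0, i=1
  tally=9, q=0, i=2
  tally=12, q=0, i=3
  tally=15, q=0, i=4
  tally=18, q=1, i=0
  tally=22, q=1, i=1
  tally=27, q=1, i=2
  tally=33, q=1, i=3
  tally=40, q=1, i=4
  tally=43, q=2, i=0
  tally=48, q=2, i=1
  tally=55, q=2, i=2
  tally=64, q=2, i=3
  tally=75, q=2, i=4
  tally=78, q=3, i=0
  tally=84, q=3, i=1
  tally=93, q=3, i=2
  tally=105, q=3, i=3
  tally=120, q=3, i=4
  tally=123, q=4, i=0
  tally=130, q=4, i=1
  tally=141, q=4, i=2
  tally=156, q=4, i=3
  tally=175, q=4, i=4

Final answer: 175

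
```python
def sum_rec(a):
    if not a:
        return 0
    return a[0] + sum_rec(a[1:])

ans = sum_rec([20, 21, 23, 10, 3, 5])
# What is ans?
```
Call trace:
sum_rec(a=[20, 21, 23, 10, 3, 5])
  sum_rec(a=[21, 23, 10, 3, 5])
    sum_rec(a=[23, 10, 3, 5])
      sum_rec(a=[10, 3, 5])
        sum_rec(a=[3, 5])
          sum_rec(a=[5])
            sum_rec(a=[])
            -> return 0
          -> return 5
        -> return 8
      -> return 18
    -> return 41
  -> return 62
-> return 82

Final answer: 82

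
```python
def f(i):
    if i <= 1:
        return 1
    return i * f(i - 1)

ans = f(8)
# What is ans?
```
Call trace:
f(i=8)
  f(i=7)
    f(i=6)
      f(i=5)
        f(i=4)
          f(i=3)
            f(i=2)
              f(i=1)
              -> return 1
            -> return 2
          -> return 6
        -> return 24
      -> return 120
    -> return 720
  -> return 5040
-> return 40320

Final answer: 40320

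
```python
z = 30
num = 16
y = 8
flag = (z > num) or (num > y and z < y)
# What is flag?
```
Trace:
  z=30
  z=30, num=16
  z=30, num=16, y=8
  z=30, num=16, y=8, flag=True

Final answer: True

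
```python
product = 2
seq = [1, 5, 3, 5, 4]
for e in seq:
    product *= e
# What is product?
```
Trace:
  product=2
  product=2, e=1
  product=10, e=5
  product=30, e=3
  product=150, e=5
  product=600, e=4

Final answer: 600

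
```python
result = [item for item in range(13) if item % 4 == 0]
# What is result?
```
Trace:
  item=0
  item=1
  item=2
  item=3
  item=4
  item=5
  item=6
  item=7
  item=8
  item=9
  item=10
  item=11
  item=12
  result=[0, 4, 8, 12]

Final answer: [0, 4, 8, 12]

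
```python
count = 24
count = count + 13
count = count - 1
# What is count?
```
Trace:
  count=24
  count=37
  count=36

Final answer: 36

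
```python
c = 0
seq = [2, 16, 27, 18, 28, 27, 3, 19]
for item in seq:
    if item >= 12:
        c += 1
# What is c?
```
Trace:
  c=0
  c=0, item=2
  c=1, item=16
  c=2, item=27
  c=3, item=18
  c=4, item=28
  c=5, item=27
  c=5, item=3
  c=6, item=19

Final answer: 6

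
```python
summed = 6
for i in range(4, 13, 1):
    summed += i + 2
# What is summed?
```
Trace:
  summed=6
  summed=12, i=4
  summed=19, i=5
  summed=27, i=6
  summed=36, i=7
  summed=46, i=8
  summed=57, i=9
  summed=69, i=10
  summed=82, i=11
  summed=96, i=12

Final answer: 96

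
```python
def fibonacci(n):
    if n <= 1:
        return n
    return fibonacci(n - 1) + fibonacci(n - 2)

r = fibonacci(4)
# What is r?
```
Call trace (a repeated sub-call is expanded the first time; later identical calls just restate its return value):
fibonacci(n=4)
  fibonacci(n=3)
    fibonacci(n=2)
      fibonacci(n=1)
      -> return 1
      fibonacci(n=0)
      -> return 0
    -> return 1
    fibonacci(n=1)
    -> return 1
  -> return 2
  fibonacci(n=2) -> return 1  (same call as traced above)
-> return 3

Final answer: 3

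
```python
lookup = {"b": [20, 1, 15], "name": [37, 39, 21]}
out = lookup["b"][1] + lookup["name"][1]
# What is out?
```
Trace:
  lookup={'b': [20, 1, 15], 'name': [37, 39, 21]}
  lookup={'b': [20, 1, 15], 'name': [37, 39, 21]}, out=40

Final answer: 40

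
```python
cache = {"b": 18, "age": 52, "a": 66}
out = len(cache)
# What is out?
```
Trace:
  cache={'b': 18, 'age': 52, 'a': 66}
  cache={'b': 18, 'age': 52, 'a': 66}, out=3

Final answer: 3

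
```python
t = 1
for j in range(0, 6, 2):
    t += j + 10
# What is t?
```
Trace:
  t=1
  t=11, j=0
  t=23, j=2
  t=37, j=4

Final answer: 37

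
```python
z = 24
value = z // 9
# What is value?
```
Trace:
  z=24
  z=24, value=2

Final answer: 2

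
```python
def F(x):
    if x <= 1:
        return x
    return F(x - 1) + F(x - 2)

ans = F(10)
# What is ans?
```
Call trace (a repeated sub-call is expanded the first time; later identical calls just restate its return value):
F(x=10)
  F(x=9)
    F(x=8)
      F(x=7)
        F(x=6)
          F(x=5)
            F(x=4)
              F(x=3)
                F(x=2)
                  F(x=1)
                  -> return 1
                  F(x=0)
                  -> return 0
                -> return 1
                F(x=1)
                -> return 1
              -> return 2
              F(x=2) -> return 1  (same call as traced above)
            -> return 3
            F(x=3) -> return 2  (same call as traced above)
          -> return 5
          F(x=4) -> return 3  (same call as traced above)
        -> return 8
        F(x=5) -> return 5  (same call as traced above)
      -> return 13
      F(x=6) -> return 8  (same call as traced above)
    -> return 21
    F(x=7) -> return 13  (same call as traced above)
  -> return 34
  F(x=8) -> return 21  (same call as traced above)
-> return 55

Final answer: 55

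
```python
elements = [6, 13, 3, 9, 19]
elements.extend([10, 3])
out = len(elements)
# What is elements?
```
Trace:
  elements=[6, 13, 3, 9, 19]
  elements=[6, 13, 3, 9, 19, 10, 3]
  elements=[6, 13, 3, 9, 19, 10, 3], out=7

Final answer: [6, 13, 3, 9, 19, 10, 3]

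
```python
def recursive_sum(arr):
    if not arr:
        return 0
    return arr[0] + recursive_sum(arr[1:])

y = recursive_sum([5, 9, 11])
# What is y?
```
Call trace:
recursive_sum(arr=[5, 9, 11])
  recursive_sum(arr=[9, 11])
    recursive_sum(arr=[11])
      recursive_sum(arr=[])
      -> return 0
    -> return 11
  -> return 20
-> return 25

Final answer: 25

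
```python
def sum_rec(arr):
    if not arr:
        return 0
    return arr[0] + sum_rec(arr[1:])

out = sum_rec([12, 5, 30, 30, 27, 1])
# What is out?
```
Call trace:
sum_rec(arr=[12, 5, 30, 30, 27, 1])
  sum_rec(arr=[5, 30, 30, 27, 1])
    sum_rec(arr=[30, 30, 27, 1])
      sum_rec(arr=[30, 27, 1])
        sum_rec(arr=[27, 1])
          sum_rec(arr=[1])
            sum_rec(arr=[])
            -> return 0
          -> return 1
        -> return 28
      -> return 58
    -> return 88
  -> return 93
-> return 105

Final answer: 105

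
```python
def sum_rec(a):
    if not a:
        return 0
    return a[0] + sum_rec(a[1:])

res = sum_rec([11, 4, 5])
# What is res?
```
Call trace:
sum_rec(a=[11, 4, 5])
  sum_rec(a=[4, 5])
    sum_rec(a=[5])
      sum_rec(a=[])
      -> return 0
    -> return 5
  -> return 9
-> return 20

Final answer: 20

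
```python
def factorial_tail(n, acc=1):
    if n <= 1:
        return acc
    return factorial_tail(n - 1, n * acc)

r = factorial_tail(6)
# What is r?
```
Call trace:
factorial_tail(n=6, acc=1)
  factorial_tail(n=5, acc=6)
    factorial_tail(n=4, acc=30)
      factorial_tail(n=3, acc=120)
        factorial_tail(n=2, acc=360)
          factorial_tail(n=1, acc=720)
          -> return 720
        -> return 720
      -> return 720
    -> return 720
  -> return 720
-> return 720

Final answer: 720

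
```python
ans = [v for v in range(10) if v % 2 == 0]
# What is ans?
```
Trace:
  v=0
  v=1
  v=2
  v=3
  v=4
  v=5
  v=6
  v=7
  v=8
  v=9
  ans=[0, 2, 4, 6, 8]

Final answer: [0, 2, 4, 6, 8]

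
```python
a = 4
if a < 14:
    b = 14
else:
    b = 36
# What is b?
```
Trace:
  a=4
  a=4, b=14

Final answer: 14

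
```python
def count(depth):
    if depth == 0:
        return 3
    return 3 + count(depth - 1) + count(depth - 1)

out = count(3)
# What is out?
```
Call trace (a repeated sub-call is expanded the first time; later identical calls just restate its return value):
count(depth=3)
  count(depth=2)
    count(depth=1)
      count(depth=0)
      -> return 3
      count(depth=0)
      -> return 3
    -> return 9
    count(depth=1) -> return 9  (same call as traced above)
  -> return 21
  count(depth=2) -> return 21  (same call as traced above)
-> return 45

Final answer: 45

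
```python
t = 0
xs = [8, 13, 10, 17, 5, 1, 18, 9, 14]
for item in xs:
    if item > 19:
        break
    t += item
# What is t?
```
Trace:
  t=0
  t=8, item=8
  t=21, item=13
  t=31, item=10
  t=48, item=17
  t=53, item=5
  t=54, item=1
  t=72, item=18
  t=81, item=9
  t=95, item=14

Final answer: 95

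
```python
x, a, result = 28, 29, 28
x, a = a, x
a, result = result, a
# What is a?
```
Trace:
  x=28, a=29, result=28
  x=29, a=28, result=28
  x=29, a=28, result=28

Final answer: 28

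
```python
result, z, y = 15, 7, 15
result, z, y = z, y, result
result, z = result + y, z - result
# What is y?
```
Trace:
  result=15, z=7, y=15
  result=7, z=15, y=15
  result=22, z=8, y=15

Final answer: 15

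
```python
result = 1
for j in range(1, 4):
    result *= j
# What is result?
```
Trace:
  result=1
  result=1, j=1
  result=2, j=2
  result=6, j=3

Final answer: 6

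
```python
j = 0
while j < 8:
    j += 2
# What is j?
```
Trace:
  j=0
  j=2
  j=4
  j=6
  j=8

Final answer: 8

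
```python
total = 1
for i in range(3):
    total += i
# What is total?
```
Trace:
  total=1
  total=1, i=0
  total=2, i=1
  total=4, i=2

Final answer: 4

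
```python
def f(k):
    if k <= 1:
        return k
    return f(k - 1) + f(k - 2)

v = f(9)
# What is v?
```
Call trace (a repeated sub-call is expanded the first time; later identical calls just restate its return value):
f(k=9)
  f(k=8)
    f(k=7)
      f(k=6)
        f(k=5)
          f(k=4)
            f(k=3)
              f(k=2)
                f(k=1)
                -> return 1
                f(k=0)
                -> return 0
              -> return 1
              f(k=1)
              -> return 1
            -> return 2
            f(k=2) -> return 1  (same call as traced above)
          -> return 3
          f(k=3) -> return 2  (same call as traced above)
        -> return 5
        f(k=4) -> return 3  (same call as traced above)
      -> return 8
      f(k=5) -> return 5  (same call as traced above)
    -> return 13
    f(k=6) -> return 8  (same call as traced above)
  -> return 21
  f(k=7) -> return 13  (same call as traced above)
-> return 34

Final answer: 34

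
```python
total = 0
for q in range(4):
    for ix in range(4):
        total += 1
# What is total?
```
Trace:
  total=0
  total=1, q=0, ix=0
  total=2, q=0, ix=1
  total=3, q=0, ix=2
  total=4, q=0, ix=3
  total=5, q=1, ix=0
  total=6, q=1, ix=1
  total=7, q=1, ix=2
  total=8, q=1, ix=3
  total=9, q=2, ix=0
  total=10, q=2, ix=1
  total=11, q=2, ix=2
  total=12, q=2, ix=3
  total=13, q=3, ix=0
  total=14, q=3, ix=1
  total=15, q=3, ix=2
  total=16, q=3, ix=3

Final answer: 16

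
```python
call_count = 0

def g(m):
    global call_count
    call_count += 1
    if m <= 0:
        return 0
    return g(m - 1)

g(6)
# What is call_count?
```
Call trace:
g(m=6)
  g(m=5)
    g(m=4)
      g(m=3)
        g(m=2)
          g(m=1)
            g(m=0)
            -> return 0
          -> return 0
        -> return 0
      -> return 0
    -> return 0
  -> return 0
-> return 0

call_count is incremented once per call. g is entered once for each m = 6, 5, 4, 3, 2, 1, 0 (the m <= 0 call returns without recursing), i.e. 6 + 1 calls.
call_count = 7

Final answer: 7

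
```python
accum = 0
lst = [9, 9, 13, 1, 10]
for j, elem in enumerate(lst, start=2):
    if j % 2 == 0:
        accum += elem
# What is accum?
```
Trace:
  accum=0
  accum=9, j=2, elem=9
  accum=9, j=3, elem=9
  accum=22, j=4, elem=13
  accum=22, j=5, elem=1
  accum=32, j=6, elem=10

Final answer: 32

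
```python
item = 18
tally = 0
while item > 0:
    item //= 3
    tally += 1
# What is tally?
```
Trace:
  item=18
  item=18, tally=0
  item=6, tally=1
  item=2, tally=2
  item=0, tally=3

Final answer: 3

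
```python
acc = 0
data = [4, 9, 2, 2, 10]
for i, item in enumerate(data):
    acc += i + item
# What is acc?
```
Trace:
  acc=0
  acc=4, i=0, item=4
  acc=14, i=1, item=9
  acc=18, i=2, item=2
  acc=23, i=3, item=2
  acc=37, i=4, item=10

Final answer: 37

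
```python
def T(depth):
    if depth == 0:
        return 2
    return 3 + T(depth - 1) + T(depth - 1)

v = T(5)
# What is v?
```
Call trace (a repeated sub-call is expanded the first time; later identical calls just restate its return value):
T(depth=5)
  T(depth=4)
    T(depth=3)
      T(depth=2)
        T(depth=1)
          T(depth=0)
          -> return 2
          T(depth=0)
          -> return 2
        -> return 7
        T(depth=1) -> return 7  (same call as traced above)
      -> return 17
      T(depth=2) -> return 17  (same call as traced above)
    -> return 37
    T(depth=3) -> return 37  (same call as traced above)
  -> return 77
  T(depth=4) -> return 77  (same call as traced above)
-> return 157

Final answer: 157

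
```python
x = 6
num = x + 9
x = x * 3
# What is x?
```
Trace:
  x=6
  x=6, num=15
  x=18, num=15

Final answer: 18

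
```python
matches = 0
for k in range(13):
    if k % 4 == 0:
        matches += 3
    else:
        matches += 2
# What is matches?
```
Trace:
  matches=0
  matches=3, k=0
  matches=5, k=1
  matches=7, k=2
  matches=9, k=3
  matches=12, k=4
  matches=14, k=5
  matches=16, k=6
  matches=18, k=7
  matches=21, k=8
  matches=23, k=9
  matches=25, k=10
  matches=27, k=11
  matches=30, k=12

Final answer: 30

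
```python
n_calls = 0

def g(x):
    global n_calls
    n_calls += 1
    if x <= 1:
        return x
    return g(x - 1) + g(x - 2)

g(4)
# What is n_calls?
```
Call trace (a repeated sub-call is expanded the first time; later identical calls just restate its return value):
g(x=4)
  g(x=3)
    g(x=2)
      g(x=1)
      -> return 1
      g(x=0)
      -> return 0
    -> return 1
    g(x=1)
    -> return 1
  -> return 2
  g(x=2) -> return 1  (same call as traced above)
-> return 3

n_calls is incremented once per call, so count the calls in each subtree. Let C(x) = number of calls made by g(x).
C(0) = C(1) = 1 (base case, no recursion); C(x) = 1 + C(x - 1) + C(x - 2) otherwise.
C(2) = 1 + C(1) + C(0) = 1 + 1 + 1 = 3
C(3) = 1 + C(2) + C(1) = 1 + 3 + 1 = 5
C(4) = 1 + C(3) + C(2) = 1 + 5 + 3 = 9
n_calls = C(4) = 9

Final answer: 9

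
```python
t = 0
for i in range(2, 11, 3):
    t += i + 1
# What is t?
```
Trace:
  t=0
  t=3, i=2
  t=9, i=5
  t=18, i=8

Final answer: 18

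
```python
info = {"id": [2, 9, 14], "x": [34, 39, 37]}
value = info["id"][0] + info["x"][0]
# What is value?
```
Trace:
  info={'id': [2, 9, 14], 'x': [34, 39, 37]}
  info={'id': [2, 9, 14], 'x': [34, 39, 37]}, value=36

Final answer: 36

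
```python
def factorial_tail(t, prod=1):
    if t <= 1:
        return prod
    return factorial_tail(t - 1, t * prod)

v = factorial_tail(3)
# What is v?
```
Call trace:
factorial_tail(t=3, prod=1)
  factorial_tail(t=2, prod=3)
    factorial_tail(t=1, prod=6)
    -> return 6
  -> return 6
-> return 6

Final answer: 6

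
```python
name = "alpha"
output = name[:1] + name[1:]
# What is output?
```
Trace:
  name='alpha'
  name='alpha', output='alpha'

Final answer: 'alpha'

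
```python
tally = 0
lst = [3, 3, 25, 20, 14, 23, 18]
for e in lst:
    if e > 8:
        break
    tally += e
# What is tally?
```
Trace:
  tally=0
  tally=3, e=3
  tally=6, e=3
  tally=6, e=25

Final answer: 6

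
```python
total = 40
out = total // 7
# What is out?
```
Trace:
  total=40
  total=40, out=5

Final answer: 5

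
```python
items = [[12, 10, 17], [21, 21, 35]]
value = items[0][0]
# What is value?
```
Trace:
  items=[[12, 10, 17], [21, 21, 35]]
  items=[[12, 10, 17], [21, 21, 35]], value=12

Final answer: 12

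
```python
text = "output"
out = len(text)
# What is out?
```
Trace:
  text='output'
  text='output', out=6

Final answer: 6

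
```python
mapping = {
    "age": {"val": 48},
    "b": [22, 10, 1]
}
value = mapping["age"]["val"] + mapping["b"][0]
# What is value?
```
Trace:
  mapping={'age': {'val': 48}, 'b': [22, 10, 1]}
  mapping={'age': {'val': 48}, 'b': [22, 10, 1]}, value=70

Final answer: 70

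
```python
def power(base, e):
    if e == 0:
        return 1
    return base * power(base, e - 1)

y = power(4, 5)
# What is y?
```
Call trace:
power(base=4, e=5)
  power(base=4, e=4)
    power(base=4, e=3)
      power(base=4, e=2)
        power(base=4, e=1)
          power(base=4, e=0)
          -> return 1
        -> return 4
      -> return 16
    -> return 64
  -> return 256
-> return 1024

Final answer: 1024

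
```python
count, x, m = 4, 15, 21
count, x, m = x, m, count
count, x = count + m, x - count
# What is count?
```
Trace:
  count=4, x=15, m=21
  count=15, x=21, m=4
  count=19, x=6, m=4

Final answer: 19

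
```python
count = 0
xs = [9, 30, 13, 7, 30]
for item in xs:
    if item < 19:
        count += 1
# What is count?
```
Trace:
  count=0
  count=1, item=9
  count=1, item=30
  count=2, item=13
  count=3, item=7
  count=3, item=30

Final answer: 3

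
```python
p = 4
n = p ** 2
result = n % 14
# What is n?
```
Trace:
  p=4
  p=4, n=16
  p=4, n=16, result=2

Final answer: 16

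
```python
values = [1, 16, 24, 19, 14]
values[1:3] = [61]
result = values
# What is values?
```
Trace:
  values=[1, 16, 24, 19, 14]
  values=[1, 61, 19, 14]
  values=[1, 61, 19, 14], result=[1, 61, 19, 14]

Final answer: [1, 61, 19, 14]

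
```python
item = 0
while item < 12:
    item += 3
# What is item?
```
Trace:
  item=0
  item=3
  item=6
  item=9
  item=12

Final answer: 12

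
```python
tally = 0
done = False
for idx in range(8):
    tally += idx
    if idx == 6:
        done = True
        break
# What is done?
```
Trace:
  tally=0
  tally=0, done=False
  tally=0, done=False, idx=0
  tally=1, done=False, idx=1
  tally=3, done=False, idx=2
  tally=6, done=False, idx=3
  tally=10, done=False, idx=4
  tally=15, done=False, idx=5
  tally=21, done=True, idx=6

Final answer: True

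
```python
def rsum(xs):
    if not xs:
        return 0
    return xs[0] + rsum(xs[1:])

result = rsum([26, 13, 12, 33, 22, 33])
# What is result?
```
Call trace:
rsum(xs=[26, 13, 12, 33, 22, 33])
  rsum(xs=[13, 12, 33, 22, 33])
    rsum(xs=[12, 33, 22, 33])
      rsum(xs=[33, 22, 33])
        rsum(xs=[22, 33])
          rsum(xs=[33])
            rsum(xs=[])
            -> return 0
          -> return 33
        -> return 55
      -> return 88
    -> return 100
  -> return 113
-> return 139

Final answer: 139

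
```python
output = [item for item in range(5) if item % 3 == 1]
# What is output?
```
Trace:
  item=0
  item=1
  item=2
  item=3
  item=4
  output=[1, 4]

Final answer: [1, 4]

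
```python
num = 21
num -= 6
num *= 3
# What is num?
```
Trace:
  num=21
  num=15
  num=45

Final answer: 45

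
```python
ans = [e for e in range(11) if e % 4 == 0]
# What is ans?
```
Trace:
  e=0
  e=1
  e=2
  e=3
  e=4
  e=5
  e=6
  e=7
  e=8
  e=9
  e=10
  ans=[0, 4, 8]

Final answer: [0, 4, 8]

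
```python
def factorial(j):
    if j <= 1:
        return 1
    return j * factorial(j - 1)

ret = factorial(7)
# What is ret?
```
Call trace:
factorial(j=7)
  factorial(j=6)
    factorial(j=5)
      factorial(j=4)
        factorial(j=3)
          factorial(j=2)
            factorial(j=1)
            -> return 1
          -> return 2
        -> return 6
      -> return 24
    -> return 120
  -> return 720
-> return 5040

Final answer: 5040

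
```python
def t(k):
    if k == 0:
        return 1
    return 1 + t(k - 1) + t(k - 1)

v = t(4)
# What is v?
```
Call trace (a repeated sub-call is expanded the first time; later identical calls just restate its return value):
t(k=4)
  t(k=3)
    t(k=2)
      t(k=1)
        t(k=0)
        -> return 1
        t(k=0)
        -> return 1
      -> return 3
      t(k=1) -> return 3  (same call as traced above)
    -> return 7
    t(k=2) -> return 7  (same call as traced above)
  -> return 15
  t(k=3) -> return 15  (same call as traced above)
-> return 31

Final answer: 31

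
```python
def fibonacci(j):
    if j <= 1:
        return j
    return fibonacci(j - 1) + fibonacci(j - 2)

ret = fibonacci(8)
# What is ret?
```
Call trace (a repeated sub-call is expanded the first time; later identical calls just restate its return value):
fibonacci(j=8)
  fibonacci(j=7)
    fibonacci(j=6)
      fibonacci(j=5)
        fibonacci(j=4)
          fibonacci(j=3)
            fibonacci(j=2)
              fibonacci(j=1)
              -> return 1
              fibonacci(j=0)
              -> return 0
            -> return 1
            fibonacci(j=1)
            -> return 1
          -> return 2
          fibonacci(j=2) -> return 1  (same call as traced above)
        -> return 3
        fibonacci(j=3) -> return 2  (same call as traced above)
      -> return 5
      fibonacci(j=4) -> return 3  (same call as traced above)
    -> return 8
    fibonacci(j=5) -> return 5  (same call as traced above)
  -> return 13
  fibonacci(j=6) -> return 8  (same call as traced above)
-> return 21

Final answer: 21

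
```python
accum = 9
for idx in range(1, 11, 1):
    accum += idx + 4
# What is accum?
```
Trace:
  accum=9
  accum=14, idx=1
  accum=20, idx=2
  accum=27, idx=3
  accum=35, idx=4
  accum=44, idx=5
  accum=54, idx=6
  accum=65, idx=7
  accum=77, idx=8
  accum=90, idx=9
  accum=104, idx=10

Final answer: 104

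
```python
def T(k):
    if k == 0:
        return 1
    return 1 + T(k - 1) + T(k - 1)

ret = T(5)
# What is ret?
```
Call trace (a repeated sub-call is expanded the first time; later identical calls just restate its return value):
T(k=5)
  T(k=4)
    T(k=3)
      T(k=2)
        T(k=1)
          T(k=0)
          -> return 1
          T(k=0)
          -> return 1
        -> return 3
        T(k=1) -> return 3  (same call as traced above)
      -> return 7
      T(k=2) -> return 7  (same call as traced above)
    -> return 15
    T(k=3) -> return 15  (same call as traced above)
  -> return 31
  T(k=4) -> return 31  (same call as traced above)
-> return 63

Final answer: 63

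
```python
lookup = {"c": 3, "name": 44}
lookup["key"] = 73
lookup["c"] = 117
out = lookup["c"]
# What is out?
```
Trace:
  lookup={'c': 3, 'name': 44}
  lookup={'c': 3, 'name': 44, 'key': 73}
  lookup={'c': 117, 'name': 44, 'key': 73}
  lookup={'c': 117, 'name': 44, 'key': 73}, out=117

Final answer: 117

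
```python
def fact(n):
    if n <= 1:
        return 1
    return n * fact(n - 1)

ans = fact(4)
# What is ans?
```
Call trace:
fact(n=4)
  fact(n=3)
    fact(n=2)
      fact(n=1)
      -> return 1
    -> return 2
  -> return 6
-> return 24

Final answer: 24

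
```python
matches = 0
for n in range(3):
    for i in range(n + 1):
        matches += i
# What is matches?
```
Trace:
  matches=0
  matches=0, n=0, i=0
  matches=0, n=1, i=0
  matches=1, n=1, i=1
  matches=1, n=2, i=0
  matches=2, n=2, i=1
  matches=4, n=2, i=2

Final answer: 4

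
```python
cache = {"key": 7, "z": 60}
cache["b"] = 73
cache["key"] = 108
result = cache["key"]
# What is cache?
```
Trace:
  cache={'key': 7, 'z': 60}
  cache={'key': 7, 'z': 60, 'b': 73}
  cache={'key': 108, 'z': 60, 'b': 73}
  cache={'key': 108, 'z': 60, 'b': 73}, result=108

Final answer: {'key': 108, 'z': 60, 'b': 73}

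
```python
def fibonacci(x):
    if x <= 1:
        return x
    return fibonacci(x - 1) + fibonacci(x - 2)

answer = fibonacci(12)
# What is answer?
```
Call trace (a repeated sub-call is expanded the first time; later identical calls just restate its return value):
fibonacci(x=12)
  fibonacci(x=11)
    fibonacci(x=10)
      fibonacci(x=9)
        fibonacci(x=8)
          fibonacci(x=7)
            fibonacci(x=6)
              fibonacci(x=5)
                fibonacci(x=4)
                  fibonacci(x=3)
                    fibonacci(x=2)
                      fibonacci(x=1)
                      -> return 1
                      fibonacci(x=0)
                      -> return 0
                    -> return 1
                    fibonacci(x=1)
                    -> return 1
                  -> return 2
                  fibonacci(x=2) -> return 1  (same call as traced above)
                -> return 3
                fibonacci(x=3) -> return 2  (same call as traced above)
              -> return 5
              fibonacci(x=4) -> return 3  (same call as traced above)
            -> return 8
            fibonacci(x=5) -> return 5  (same call as traced above)
          -> return 13
          fibonacci(x=6) -> return 8  (same call as traced above)
        -> return 21
        fibonacci(x=7) -> return 13  (same call as traced above)
      -> return 34
      fibonacci(x=8) -> return 21  (same call as traced above)
    -> return 55
    fibonacci(x=9) -> return 34  (same call as traced above)
  -> return 89
  fibonacci(x=10) -> return 55  (same call as traced above)
-> return 144

Final answer: 144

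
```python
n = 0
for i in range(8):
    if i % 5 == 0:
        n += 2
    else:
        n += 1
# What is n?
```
Trace:
  n=0
  n=2, i=0
  n=3, i=1
  n=4, i=2
  n=5, i=3
  n=6, i=4
  n=8, i=5
  n=9, i=6
  n=10, i=7

Final answer: 10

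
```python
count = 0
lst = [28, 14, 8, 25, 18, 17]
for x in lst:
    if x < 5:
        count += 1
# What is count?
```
Trace:
  count=0
  count=0, x=28
  count=0, x=14
  count=0, x=8
  count=0, x=25
  count=0, x=18
  count=0, x=17

Final answer: 0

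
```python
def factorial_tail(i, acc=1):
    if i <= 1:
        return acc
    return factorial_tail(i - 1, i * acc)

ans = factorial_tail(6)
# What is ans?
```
Call trace:
factorial_tail(i=6, acc=1)
  factorial_tail(i=5, acc=6)
    factorial_tail(i=4, acc=30)
      factorial_tail(i=3, acc=120)
        factorial_tail(i=2, acc=360)
          factorial_tail(i=1, acc=720)
          -> return 720
        -> return 720
      -> return 720
    -> return 720
  -> return 720
-> return 720

Final answer: 720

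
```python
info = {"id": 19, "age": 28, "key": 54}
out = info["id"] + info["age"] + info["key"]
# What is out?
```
Trace:
  info={'id': 19, 'age': 28, 'key': 54}
  info={'id': 19, 'age': 28, 'key': 54}, out=101

Final answer: 101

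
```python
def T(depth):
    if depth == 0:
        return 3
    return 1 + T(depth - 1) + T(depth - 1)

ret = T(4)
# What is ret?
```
Call trace (a repeated sub-call is expanded the first time; later identical calls just restate its return value):
T(depth=4)
  T(depth=3)
    T(depth=2)
      T(depth=1)
        T(depth=0)
        -> return 3
        T(depth=0)
        -> return 3
      -> return 7
      T(depth=1) -> return 7  (same call as traced above)
    -> return 15
    T(depth=2) -> return 15  (same call as traced above)
  -> return 31
  T(depth=3) -> return 31  (same call as traced above)
-> return 63

Final answer: 63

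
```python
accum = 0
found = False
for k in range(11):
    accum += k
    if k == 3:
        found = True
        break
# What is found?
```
Trace:
  accum=0
  accum=0, found=False
  accum=0, found=False, k=0
  accum=1, found=False, k=1
  accum=3, found=False, k=2
  accum=6, found=True, k=3

Final answer: True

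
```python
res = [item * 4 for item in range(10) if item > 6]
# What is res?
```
Trace:
  item=0
  item=1
  item=2
  item=3
  item=4
  item=5
  item=6
  item=7
  item=8
  item=9
  res=[28, 32, 36]

Final answer: [28, 32, 36]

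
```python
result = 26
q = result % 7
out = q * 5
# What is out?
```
Trace:
  result=26
  result=26, q=5
  result=26, q=5, out=25

Final answer: 25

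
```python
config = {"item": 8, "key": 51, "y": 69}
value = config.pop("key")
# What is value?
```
Trace:
  config={'item': 8, 'key': 51, 'y': 69}
  config={'item': 8, 'y': 69}, value=51

Final answer: 51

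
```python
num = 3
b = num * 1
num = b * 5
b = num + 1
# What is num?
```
Trace:
  num=3
  num=3, b=3
  num=15, b=3
  num=15, b=16

Final answer: 15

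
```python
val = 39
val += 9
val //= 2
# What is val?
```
Trace:
  val=39
  val=48
  val=24

Final answer: 24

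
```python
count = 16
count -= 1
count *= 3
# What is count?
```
Trace:
  count=16
  count=15
  count=45

Final answer: 45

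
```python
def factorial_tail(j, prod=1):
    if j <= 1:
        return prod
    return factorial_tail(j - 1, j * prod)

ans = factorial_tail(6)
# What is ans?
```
Call trace:
factorial_tail(j=6, prod=1)
  factorial_tail(j=5, prod=6)
    factorial_tail(j=4, prod=30)
      factorial_tail(j=3, prod=120)
        factorial_tail(j=2, prod=360)
          factorial_tail(j=1, prod=720)
          -> return 720
        -> return 720
      -> return 720
    -> return 720
  -> return 720
-> return 720

Final answer: 720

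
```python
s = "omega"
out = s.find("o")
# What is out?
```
Trace:
  s='omega'
  s='omega', out=0

Final answer: 0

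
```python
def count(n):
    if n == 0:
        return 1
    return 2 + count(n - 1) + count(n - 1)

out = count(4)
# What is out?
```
Call trace (a repeated sub-call is expanded the first time; later identical calls just restate its return value):
count(n=4)
  count(n=3)
    count(n=2)
      count(n=1)
        count(n=0)
        -> return 1
        count(n=0)
        -> return 1
      -> return 4
      count(n=1) -> return 4  (same call as traced above)
    -> return 10
    count(n=2) -> return 10  (same call as traced above)
  -> return 22
  count(n=3) -> return 22  (same call as traced above)
-> return 46

Final answer: 46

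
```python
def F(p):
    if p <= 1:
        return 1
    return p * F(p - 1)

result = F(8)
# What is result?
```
Call trace:
F(p=8)
  F(p=7)
    F(p=6)
      F(p=5)
        F(p=4)
          F(p=3)
            F(p=2)
              F(p=1)
              -> return 1
            -> return 2
          -> return 6
        -> return 24
      -> return 120
    -> return 720
  -> return 5040
-> return 40320

Final answer: 40320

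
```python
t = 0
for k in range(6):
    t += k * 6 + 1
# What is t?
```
Trace:
  t=0
  t=1, k=0
  t=8, k=1
  t=21, k=2
  t=40, k=3
  t=65, k=4
  t=96, k=5

Final answer: 96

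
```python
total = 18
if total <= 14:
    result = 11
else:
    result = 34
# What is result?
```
Trace:
  total=18
  total=18, result=34

Final answer: 34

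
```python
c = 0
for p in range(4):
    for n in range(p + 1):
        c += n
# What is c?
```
Trace:
  c=0
  c=0, p=0, n=0
  c=0, p=1, n=0
  c=1, p=1, n=1
  c=1, p=2, n=0
  c=2, p=2, n=1
  c=4, p=2, n=2
  c=4, p=3, n=0
  c=5, p=3, n=1
  c=7, p=3, n=2
  c=10, p=3, n=3

Final answer: 10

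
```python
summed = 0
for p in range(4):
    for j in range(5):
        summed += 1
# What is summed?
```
Trace:
  summed=0
  summed=1, p=0, j=0
  summed=2, p=0, j=1
  summed=3, p=0, j=2
  summed=4, p=0, j=3
  summed=5, p=0, j=4
  summed=6, p=1, j=0
  summed=7, p=1, j=1
  summed=8, p=1, j=2
  summed=9, p=1, j=3
  summed=10, p=1, j=4
  summed=11, p=2, j=0
  summed=12, p=2, j=1
  summed=13, p=2, j=2
  summed=14, p=2, j=3
  summed=15, p=2, j=4
  summed=16, p=3, j=0
  summed=17, p=3, j=1
  summed=18, p=3, j=2
  summed=19, p=3, j=3
  summed=20, p=3, j=4

Final answer: 20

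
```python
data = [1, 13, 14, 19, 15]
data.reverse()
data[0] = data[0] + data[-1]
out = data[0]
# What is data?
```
Trace:
  data=[1, 13, 14, 19, 15]
  data=[15, 19, 14, 13, 1]
  data=[16, 19, 14, 13, 1]
  data=[16, 19, 14, 13, 1], out=16

Final answer: [16, 19, 14, 13, 1]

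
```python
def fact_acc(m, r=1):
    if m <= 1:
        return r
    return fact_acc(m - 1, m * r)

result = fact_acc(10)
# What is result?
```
Call trace:
fact_acc(m=10, r=1)
  fact_acc(m=9, r=10)
    fact_acc(m=8, r=90)
      fact_acc(m=7, r=720)
        fact_acc(m=6, r=5040)
          fact_acc(m=5, r=30240)
            fact_acc(m=4, r=151200)
              fact_acc(m=3, r=604800)
                fact_acc(m=2, r=1814400)
                  fact_acc(m=1, r=3628800)
                  -> return 3628800
                -> return 3628800
              -> return 3628800
            -> return 3628800
          -> return 3628800
        -> return 3628800
      -> return 3628800
    -> return 3628800
  -> return 3628800
-> return 3628800

Final answer: 3628800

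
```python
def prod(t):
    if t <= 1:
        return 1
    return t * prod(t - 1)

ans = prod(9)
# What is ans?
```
Call trace:
prod(t=9)
  prod(t=8)
    prod(t=7)
      prod(t=6)
        prod(t=5)
          prod(t=4)
            prod(t=3)
              prod(t=2)
                prod(t=1)
                -> return 1
              -> return 2
            -> return 6
          -> return 24
        -> return 120
      -> return 720
    -> return 5040
  -> return 40320
-> return 362880

Final answer: 362880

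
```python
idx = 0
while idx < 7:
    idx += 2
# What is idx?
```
Trace:
  idx=0
  idx=2
  idx=4
  idx=6
  idx=8

Final answer: 8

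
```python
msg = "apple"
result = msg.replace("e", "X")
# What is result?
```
Trace:
  msg='apple'
  msg='apple', result='applX'

Final answer: 'applX'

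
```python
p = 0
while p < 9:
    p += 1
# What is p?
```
Trace:
  p=0
  p=1
  p=2
  p=3
  p=4
  p=5
  p=6
  p=7
  p=8
  p=9

Final answer: 9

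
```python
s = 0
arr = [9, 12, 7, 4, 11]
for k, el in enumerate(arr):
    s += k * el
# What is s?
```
Trace:
  s=0
  s=0, k=0, el=9
  s=12, k=1, el=12
  s=26, k=2, el=7
  s=38, k=3, el=4
  s=82, k=4, el=11

Final answer: 82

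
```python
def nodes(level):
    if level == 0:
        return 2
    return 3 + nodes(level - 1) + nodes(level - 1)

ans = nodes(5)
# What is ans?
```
Call trace (a repeated sub-call is expanded the first time; later identical calls just restate its return value):
nodes(level=5)
  nodes(level=4)
    nodes(level=3)
      nodes(level=2)
        nodes(level=1)
          nodes(level=0)
          -> return 2
          nodes(level=0)
          -> return 2
        -> return 7
        nodes(level=1) -> return 7  (same call as traced above)
      -> return 17
      nodes(level=2) -> return 17  (same call as traced above)
    -> return 37
    nodes(level=3) -> return 37  (same call as traced above)
  -> return 77
  nodes(level=4) -> return 77  (same call as traced above)
-> return 157

Final answer: 157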